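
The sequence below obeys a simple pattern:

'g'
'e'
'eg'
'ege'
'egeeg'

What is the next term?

From term 3 onward, concatenate the last term with the second-to-last: e·g = eg, eg·e = ege, …
Continuing: egeeg · ege gives term 6.

egeegege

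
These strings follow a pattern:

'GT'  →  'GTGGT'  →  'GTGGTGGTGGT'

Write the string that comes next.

Each string is two copies of the previous one joined by 'G'.
So the next term is two copies of GTGGTGGTGGT with 'G' between the halves.

GTGGTGGTGGTGGTGGTGGTGGT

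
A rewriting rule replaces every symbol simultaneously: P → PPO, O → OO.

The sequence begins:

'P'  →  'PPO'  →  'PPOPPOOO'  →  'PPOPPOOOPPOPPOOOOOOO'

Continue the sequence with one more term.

Rewriting the 20 symbols of PPOPPOOOPPOPPOOOOOOO one by one yields PPO PPO OO PPO PPO OO OO OO PPO PPO OO PPO PPO OO OO OO OO OO OO OO; concatenated:

PPOPPOOOPPOPPOOOOOOOPPOPPOOOPPOPPOOOOOOOOOOOOOOO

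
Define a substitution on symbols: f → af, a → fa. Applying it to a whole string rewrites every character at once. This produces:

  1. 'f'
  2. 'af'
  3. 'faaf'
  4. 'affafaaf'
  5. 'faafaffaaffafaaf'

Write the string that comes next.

Rewriting the 16 symbols of faafaffaaffafaaf one by one yields af fa fa af fa af af fa fa af af fa af fa fa af; concatenated:

affafaaffaafaffafaafaffaaffafaaf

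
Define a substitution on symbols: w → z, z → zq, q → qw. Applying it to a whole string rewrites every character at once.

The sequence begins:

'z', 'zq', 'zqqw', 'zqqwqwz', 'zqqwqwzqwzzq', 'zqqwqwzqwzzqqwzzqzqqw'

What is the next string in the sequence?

zqqwqwzqwzzqqwzzqzqqwqwzzqzqqwzqqwqwz

φ(zqqwqwzqwzzqqwzzqzqqw) expands symbol-by-symbol to zq qw qw z qw z zq qw z zq zq qw qw z zq zq qw zq qw qw z; joining the 21 pieces gives the next term.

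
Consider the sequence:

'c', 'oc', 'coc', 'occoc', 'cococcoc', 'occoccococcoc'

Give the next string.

This is a Fibonacci-style word recurrence s(k) = s(k−2)·s(k−1): e.g. c·oc = coc.
Continuing: cococcoc · occoccococcoc gives term 7.

cococcococcoccococcoc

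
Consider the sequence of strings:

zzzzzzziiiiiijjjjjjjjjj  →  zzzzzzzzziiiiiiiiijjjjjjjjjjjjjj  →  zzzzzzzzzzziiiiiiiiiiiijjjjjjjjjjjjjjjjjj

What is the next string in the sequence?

zzzzzzzzzzzzziiiiiiiiiiiiiiijjjjjjjjjjjjjjjjjjjjjj

Reading off run lengths: z runs 7, 9, 11; i runs 6, 9, 12; j runs 10, 14, 18 — each is linear in n, where the shown terms are n = 2, 3, 4.
At n = 5 the blocks have lengths 13, 15, 22.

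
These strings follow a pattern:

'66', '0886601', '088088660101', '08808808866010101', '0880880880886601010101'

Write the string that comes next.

088088088088088660101010101

s(k+1) = 088·s(k)·01, so each term gains 088 as a prefix and 01 as a suffix.
One more step from 0880880880886601010101 gives the answer.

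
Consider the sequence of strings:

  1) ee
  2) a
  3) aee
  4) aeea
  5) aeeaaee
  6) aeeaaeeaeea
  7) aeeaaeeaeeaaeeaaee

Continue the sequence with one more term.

aeeaaeeaeeaaeeaaeeaeeaaeeaeea

Each term (from the third on) is the previous term followed by the one before it: term 3 = a·ee = aee.
Continuing: aeeaaeeaeeaaeeaaee · aeeaaeeaeea gives term 8.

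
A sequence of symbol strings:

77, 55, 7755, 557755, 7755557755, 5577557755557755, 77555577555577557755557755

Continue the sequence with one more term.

From term 3 onward, concatenate the second-to-last term with the last: 77·55 = 7755, 55·7755 = 557755, …
The next term joins 5577557755557755 and 77555577555577557755557755.

557755775555775577555577555577557755557755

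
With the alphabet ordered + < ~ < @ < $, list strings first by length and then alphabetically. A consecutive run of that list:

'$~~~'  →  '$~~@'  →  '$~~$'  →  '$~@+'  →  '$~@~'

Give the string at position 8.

Continuing the enumeration 3 steps past $~@~: $~@~ → $~@@ → $~@$ → (answer).

$~$+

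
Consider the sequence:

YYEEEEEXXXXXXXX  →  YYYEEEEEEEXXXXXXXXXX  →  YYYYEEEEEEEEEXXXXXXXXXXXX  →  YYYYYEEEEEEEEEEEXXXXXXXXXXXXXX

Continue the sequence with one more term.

Each string has the form Y^{n-1} E^{2n-1} X^{2n+2}, where the shown terms are n = 3, 4, 5, 6.
For the next term, n = 7, so the run lengths are 6, 13, 16.

YYYYYYEEEEEEEEEEEEEXXXXXXXXXXXXXXXX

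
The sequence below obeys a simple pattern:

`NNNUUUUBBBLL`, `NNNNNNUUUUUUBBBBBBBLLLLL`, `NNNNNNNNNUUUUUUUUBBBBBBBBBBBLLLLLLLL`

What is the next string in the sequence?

NNNNNNNNNNNNUUUUUUUUUUBBBBBBBBBBBBBBBLLLLLLLLLLL

Each string has the form N^{3n} U^{2n+2} B^{4n-1} L^{3n-1} (n = 1, 2, …).
Setting n = 4 gives 12, 10, 15, 11 characters in each block.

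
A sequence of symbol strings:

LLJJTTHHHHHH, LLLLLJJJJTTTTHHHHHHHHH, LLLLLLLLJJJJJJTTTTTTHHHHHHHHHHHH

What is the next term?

Each string has the form L^{3n-1} J^{2n} T^{2n} H^{3n+3} (n = 1, 2, …).
At n = 4 the blocks have lengths 11, 8, 8, 15.

LLLLLLLLLLLJJJJJJJJTTTTTTTTHHHHHHHHHHHHHHH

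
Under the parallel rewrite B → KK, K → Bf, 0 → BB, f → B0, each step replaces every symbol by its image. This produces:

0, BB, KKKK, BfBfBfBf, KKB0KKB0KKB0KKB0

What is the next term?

Applying the rule to each of the 16 symbols of KKB0KKB0KKB0KKB0 gives the pieces Bf Bf KK BB Bf Bf KK BB Bf Bf KK BB Bf Bf KK BB, which concatenate to the answer.

BfBfKKBBBfBfKKBBBfBfKKBBBfBfKKBB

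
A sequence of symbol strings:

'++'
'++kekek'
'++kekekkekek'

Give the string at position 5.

Every step adds kekek to the end: s(k+1) = s(k)·kekek.
From ++kekekkekek, 2 further steps: ++kekekkekek → ++kekekkekekkekek → (answer).

++kekekkekekkekekkekek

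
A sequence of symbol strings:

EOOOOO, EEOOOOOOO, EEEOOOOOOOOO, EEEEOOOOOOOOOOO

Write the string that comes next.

EEEEEOOOOOOOOOOOOO

Reading off run lengths: E runs 1, 2, 3, 4; O runs 5, 7, 9, 11 — each is linear in n, where the shown terms are n = 2, 3, 4, 5.
At n = 6 the blocks have lengths 5, 13.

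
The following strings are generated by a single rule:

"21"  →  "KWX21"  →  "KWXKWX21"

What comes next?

Each term is the previous one with KWX prepended.
Applying this once more to KWXKWX21:

KWXKWXKWX21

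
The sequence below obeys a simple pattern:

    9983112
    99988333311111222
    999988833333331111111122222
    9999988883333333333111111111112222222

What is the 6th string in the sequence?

999999988888833333333333333331111111111111111122222222222

Each string has the form 9^{n+1} 8^{n} 3^{3n-2} 1^{3n-1} 2^{2n-1} (n = 1, 2, …).
At n = 6 the blocks have lengths 7, 6, 16, 17, 11.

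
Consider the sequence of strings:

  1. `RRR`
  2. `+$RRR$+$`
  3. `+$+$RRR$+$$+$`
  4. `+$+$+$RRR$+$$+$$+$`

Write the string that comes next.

s(k+1) = +$·s(k)·$+$, so each term gains +$ as a prefix and $+$ as a suffix.
So the next term is +$·+$+$+$RRR$+$$+$$+$·$+$.

+$+$+$+$RRR$+$$+$$+$$+$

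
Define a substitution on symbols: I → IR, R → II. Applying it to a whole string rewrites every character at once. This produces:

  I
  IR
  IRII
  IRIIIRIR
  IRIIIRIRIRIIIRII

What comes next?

IRIIIRIRIRIIIRIIIRIIIRIRIRIIIRIR

φ(IRIIIRIRIRIIIRII) expands symbol-by-symbol to IR II IR IR IR II IR II IR II IR IR IR II IR IR; joining the 16 pieces gives the next term.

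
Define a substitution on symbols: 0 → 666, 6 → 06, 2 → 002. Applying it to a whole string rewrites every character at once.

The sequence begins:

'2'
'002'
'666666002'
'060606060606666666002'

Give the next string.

Rewriting the 21 symbols of 060606060606666666002 one by one yields 666 06 666 06 666 06 666 06 666 06 666 06 06 06 06 06 06 06 666 666 002; concatenated:

666066660666606666066660666606060606060606666666002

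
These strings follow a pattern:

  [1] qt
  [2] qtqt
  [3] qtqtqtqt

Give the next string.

qtqtqtqtqtqtqtqt

s(k+1) = s(k)·s(k) — each term doubles the last.
So the next term is two copies of qtqtqtqt.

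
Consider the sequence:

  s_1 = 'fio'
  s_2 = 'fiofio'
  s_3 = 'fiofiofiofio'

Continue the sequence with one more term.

s(k+1) = s(k)·s(k) — each term doubles the last.
So the next term is two copies of fiofiofiofio.

fiofiofiofiofiofiofiofio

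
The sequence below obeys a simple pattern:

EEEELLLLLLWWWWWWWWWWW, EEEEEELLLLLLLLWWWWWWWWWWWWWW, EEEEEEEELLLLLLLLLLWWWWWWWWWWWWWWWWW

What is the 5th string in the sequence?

EEEEEEEEEEEELLLLLLLLLLLLLLWWWWWWWWWWWWWWWWWWWWWWW

The n-th term is 2n-2 E's then 2n L's then 3n+2 W's, where the shown terms are n = 3, 4, 5.
For term 5, n = 7, so the run lengths are 12, 14, 23.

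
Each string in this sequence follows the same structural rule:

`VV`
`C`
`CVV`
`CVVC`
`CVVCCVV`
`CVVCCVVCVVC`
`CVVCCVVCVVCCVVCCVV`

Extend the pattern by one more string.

Each term (from the third on) is the previous term followed by the one before it: term 3 = C·VV = CVV.
So term 8 is CVVCCVVCVVCCVVCCVV·CVVCCVVCVVC.

CVVCCVVCVVCCVVCCVVCVVCCVVCVVC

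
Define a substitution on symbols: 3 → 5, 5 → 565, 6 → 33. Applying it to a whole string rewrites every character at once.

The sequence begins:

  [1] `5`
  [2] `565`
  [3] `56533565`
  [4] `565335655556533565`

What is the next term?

Rewriting the 18 symbols of 565335655556533565 one by one yields 565 33 565 5 5 565 33 565 565 565 565 33 565 5 5 565 33 565; concatenated:

565335655556533565565565565335655556533565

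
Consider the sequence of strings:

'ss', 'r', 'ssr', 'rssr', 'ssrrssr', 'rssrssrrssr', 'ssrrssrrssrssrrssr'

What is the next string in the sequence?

rssrssrrssrssrrssrrssrssrrssr

Each term (from the third on) is the two preceding terms concatenated in order: term 3 = ss·r = ssr.
So term 8 is rssrssrrssr·ssrrssrrssrssrrssr.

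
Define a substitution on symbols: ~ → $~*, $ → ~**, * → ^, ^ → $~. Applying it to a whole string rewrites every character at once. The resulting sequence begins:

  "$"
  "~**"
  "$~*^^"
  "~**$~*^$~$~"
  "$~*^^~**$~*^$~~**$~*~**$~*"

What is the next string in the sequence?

Rewriting the 26 symbols of $~*^^~**$~*^$~~**$~*~**$~* one by one yields ~** $~* ^ $~ $~ $~* ^ ^ ~** $~* ^ $~ ~** $~* $~* ^ ^ ~** $~* ^ $~* ^ ^ ~** $~* ^; concatenated:

~**$~*^$~$~$~*^^~**$~*^$~~**$~*$~*^^~**$~*^$~*^^~**$~*^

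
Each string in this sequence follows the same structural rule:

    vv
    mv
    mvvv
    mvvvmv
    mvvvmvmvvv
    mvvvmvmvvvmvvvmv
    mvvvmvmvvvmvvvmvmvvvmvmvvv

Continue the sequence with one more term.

This is a Fibonacci-style word recurrence s(k) = s(k−1)·s(k−2): e.g. mv·vv = mvvv.
Continuing: mvvvmvmvvvmvvvmvmvvvmvmvvv · mvvvmvmvvvmvvvmv gives term 8.

mvvvmvmvvvmvvvmvmvvvmvmvvvmvvvmvmvvvmvvvmv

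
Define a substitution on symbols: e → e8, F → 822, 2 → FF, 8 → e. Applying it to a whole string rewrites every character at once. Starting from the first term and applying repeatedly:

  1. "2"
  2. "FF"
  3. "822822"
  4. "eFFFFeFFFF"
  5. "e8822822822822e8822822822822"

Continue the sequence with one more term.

φ(e8822822822822e8822822822822) expands symbol-by-symbol to e8 e e FF FF e FF FF e FF FF e FF FF e8 e e FF FF e FF FF e FF FF e FF FF; joining the 28 pieces gives the next term.

e8eeFFFFeFFFFeFFFFeFFFFe8eeFFFFeFFFFeFFFFeFFFF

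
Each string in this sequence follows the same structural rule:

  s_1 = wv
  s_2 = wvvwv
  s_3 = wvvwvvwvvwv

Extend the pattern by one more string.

s(k+1) = s(k)·v·s(k) — each term doubles the last with 'v' between the halves.
Doubling wvvwvvwvvwv with 'v' between the halves:

wvvwvvwvvwvvwvvwvvwvvwv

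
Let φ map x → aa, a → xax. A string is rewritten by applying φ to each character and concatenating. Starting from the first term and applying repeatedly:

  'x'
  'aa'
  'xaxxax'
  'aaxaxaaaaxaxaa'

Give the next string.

xaxxaxaaxaxaaxaxxaxxaxxaxaaxaxaaxaxxax

Applying the rule to each of the 14 symbols of aaxaxaaaaxaxaa gives the pieces xax xax aa xax aa xax xax xax xax aa xax aa xax xax, which concatenate to the answer.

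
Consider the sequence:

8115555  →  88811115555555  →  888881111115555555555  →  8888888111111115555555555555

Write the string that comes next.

88888888811111111115555555555555555

Term n consists of 2n-1 8's, followed by 2n 1's, followed by 3n+1 5's (n = 1, 2, …).
For the next term, n = 5, so the run lengths are 9, 10, 16.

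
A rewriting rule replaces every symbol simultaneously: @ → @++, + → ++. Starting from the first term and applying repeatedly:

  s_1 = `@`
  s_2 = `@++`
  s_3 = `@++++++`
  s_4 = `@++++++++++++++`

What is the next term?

@++++++++++++++++++++++++++++++

Applying the rule to each of the 15 symbols of @++++++++++++++ gives the pieces @++ ++ ++ ++ ++ ++ ++ ++ ++ ++ ++ ++ ++ ++ ++, which concatenate to the answer.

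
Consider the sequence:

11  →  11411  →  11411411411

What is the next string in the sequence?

s(k+1) = s(k)·4·s(k) — each term doubles the last with '4' between the halves.
So the next term is two copies of 11411411411 with '4' between the halves.

11411411411411411411411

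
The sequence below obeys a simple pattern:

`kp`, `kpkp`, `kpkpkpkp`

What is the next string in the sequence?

s(k+1) = s(k)·s(k) — each term doubles the last.
One more doubling of kpkpkpkp gives the answer.

kpkpkpkpkpkpkpkp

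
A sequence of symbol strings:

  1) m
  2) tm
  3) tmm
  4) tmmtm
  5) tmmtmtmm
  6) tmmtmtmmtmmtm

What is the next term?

From term 3 onward, concatenate the last term with the second-to-last: tm·m = tmm, tmm·tm = tmmtm, …
The next term joins tmmtmtmmtmmtm and tmmtmtmm.

tmmtmtmmtmmtmtmmtmtmm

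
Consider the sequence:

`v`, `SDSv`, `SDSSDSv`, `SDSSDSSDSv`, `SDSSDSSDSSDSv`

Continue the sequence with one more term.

Each term is the previous one with SDS prepended.
So the next term is SDS·SDSSDSSDSSDSv.

SDSSDSSDSSDSSDSv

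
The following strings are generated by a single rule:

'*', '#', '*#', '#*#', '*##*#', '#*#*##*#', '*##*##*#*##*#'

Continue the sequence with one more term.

#*#*##*#*##*##*#*##*#

From term 3 onward, concatenate the second-to-last term with the last: *·# = *#, #·*# = #*#, …
So term 8 is #*#*##*#·*##*##*#*##*#.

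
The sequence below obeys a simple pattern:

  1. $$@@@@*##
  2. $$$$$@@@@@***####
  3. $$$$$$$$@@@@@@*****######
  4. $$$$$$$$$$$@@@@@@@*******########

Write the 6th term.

Term n consists of 3n-1 $'s, followed by n+3 @'s, followed by 2n-1 *'s, followed by 2n #'s (n = 1, 2, …).
At n = 6 the blocks have lengths 17, 9, 11, 12.

$$$$$$$$$$$$$$$$$@@@@@@@@@***********############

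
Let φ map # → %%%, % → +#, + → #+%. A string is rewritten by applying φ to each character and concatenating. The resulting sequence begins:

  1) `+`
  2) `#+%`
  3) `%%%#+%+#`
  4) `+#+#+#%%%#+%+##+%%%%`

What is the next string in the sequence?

#+%%%%#+%%%%#+%%%%+#+#+#%%%#+%+##+%%%%%%%#+%+#+#+#+#

φ(+#+#+#%%%#+%+##+%%%%) expands symbol-by-symbol to #+% %%% #+% %%% #+% %%% +# +# +# %%% #+% +# #+% %%% %%% #+% +# +# +# +#; joining the 20 pieces gives the next term.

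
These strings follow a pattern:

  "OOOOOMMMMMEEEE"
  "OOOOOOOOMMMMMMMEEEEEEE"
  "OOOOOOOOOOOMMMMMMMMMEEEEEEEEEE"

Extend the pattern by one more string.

OOOOOOOOOOOOOOMMMMMMMMMMMEEEEEEEEEEEEE

Term n consists of 3n+2 O's, followed by 2n+3 M's, followed by 3n+1 E's (n = 1, 2, …).
At n = 4 the blocks have lengths 14, 11, 13.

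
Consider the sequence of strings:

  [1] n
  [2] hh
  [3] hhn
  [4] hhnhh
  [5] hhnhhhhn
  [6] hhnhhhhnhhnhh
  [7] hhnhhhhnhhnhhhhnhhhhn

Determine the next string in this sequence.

hhnhhhhnhhnhhhhnhhhhnhhnhhhhnhhnhh

This is a Fibonacci-style word recurrence s(k) = s(k−1)·s(k−2): e.g. hh·n = hhn.
So term 8 is hhnhhhhnhhnhhhhnhhhhn·hhnhhhhnhhnhh.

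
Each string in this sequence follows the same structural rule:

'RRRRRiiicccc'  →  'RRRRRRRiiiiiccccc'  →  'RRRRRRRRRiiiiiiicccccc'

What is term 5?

Each string has the form R^{2n+1} i^{2n-1} c^{n+2}, where the shown terms are n = 2, 3, 4.
Setting n = 6 gives 13, 11, 8 characters in each block.

RRRRRRRRRRRRRiiiiiiiiiiicccccccc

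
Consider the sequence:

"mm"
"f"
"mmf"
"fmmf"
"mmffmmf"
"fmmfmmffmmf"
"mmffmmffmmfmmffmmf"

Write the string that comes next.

This is a Fibonacci-style word recurrence s(k) = s(k−2)·s(k−1): e.g. mm·f = mmf.
Continuing: fmmfmmffmmf · mmffmmffmmfmmffmmf gives term 8.

fmmfmmffmmfmmffmmffmmfmmffmmf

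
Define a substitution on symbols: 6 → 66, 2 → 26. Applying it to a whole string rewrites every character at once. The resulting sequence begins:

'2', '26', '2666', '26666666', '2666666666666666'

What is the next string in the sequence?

Replace each of the 16 characters of 2666666666666666 in place — 26 66 66 66 66 66 66 66 66 66 66 66 66 66 66 66 — and concatenate.

26666666666666666666666666666666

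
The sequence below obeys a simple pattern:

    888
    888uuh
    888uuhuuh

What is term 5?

888uuhuuhuuhuuh

Every step adds uuh to the end: s(k+1) = s(k)·uuh.
From 888uuhuuh, 2 further steps: 888uuhuuh → 888uuhuuhuuh → (answer).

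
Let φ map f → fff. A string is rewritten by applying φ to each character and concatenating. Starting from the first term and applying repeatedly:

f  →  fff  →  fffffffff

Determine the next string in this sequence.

Expanding fffffffff: f→fff, f→fff, f→fff, f→fff, f→fff, f→fff, f→fff, f→fff, f→fff. Concatenated: fff fff fff fff fff fff fff fff fff.

fffffffffffffffffffffffffff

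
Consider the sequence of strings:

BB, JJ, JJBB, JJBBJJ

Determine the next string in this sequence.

JJBBJJJJBB

Each term (from the third on) is the previous term followed by the one before it: term 3 = JJ·BB = JJBB.
So term 5 is JJBBJJ·JJBB.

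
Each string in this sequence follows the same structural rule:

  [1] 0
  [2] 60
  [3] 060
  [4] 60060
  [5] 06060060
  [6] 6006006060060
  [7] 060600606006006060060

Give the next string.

6006006060060060600606006006060060

Each term (from the third on) is the two preceding terms concatenated in order: term 3 = 0·60 = 060.
So term 8 is 6006006060060·060600606006006060060.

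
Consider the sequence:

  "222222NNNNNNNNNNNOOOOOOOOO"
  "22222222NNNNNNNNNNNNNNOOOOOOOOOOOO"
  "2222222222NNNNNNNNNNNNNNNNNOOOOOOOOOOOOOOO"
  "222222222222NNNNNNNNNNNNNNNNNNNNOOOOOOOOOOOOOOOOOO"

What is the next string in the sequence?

Term n consists of 2n 2's, followed by 3n+2 N's, followed by 3n O's, where the shown terms are n = 3, 4, 5, 6.
At n = 7 the blocks have lengths 14, 23, 21.

22222222222222NNNNNNNNNNNNNNNNNNNNNNNOOOOOOOOOOOOOOOOOOOOO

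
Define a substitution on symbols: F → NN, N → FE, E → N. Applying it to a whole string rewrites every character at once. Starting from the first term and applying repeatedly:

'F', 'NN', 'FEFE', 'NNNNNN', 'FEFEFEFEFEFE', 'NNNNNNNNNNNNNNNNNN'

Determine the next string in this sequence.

Rewriting the 18 symbols of NNNNNNNNNNNNNNNNNN one by one yields FE FE FE FE FE FE FE FE FE FE FE FE FE FE FE FE FE FE; concatenated:

FEFEFEFEFEFEFEFEFEFEFEFEFEFEFEFEFEFE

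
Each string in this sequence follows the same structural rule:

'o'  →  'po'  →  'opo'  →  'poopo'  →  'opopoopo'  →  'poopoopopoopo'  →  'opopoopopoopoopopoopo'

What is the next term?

poopoopopoopoopopoopopoopoopopoopo

Each term (from the third on) is the two preceding terms concatenated in order: term 3 = o·po = opo.
The next term joins poopoopopoopo and opopoopopoopoopopoopo.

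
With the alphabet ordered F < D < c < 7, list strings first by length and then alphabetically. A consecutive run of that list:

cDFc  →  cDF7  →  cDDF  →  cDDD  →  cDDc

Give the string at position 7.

cDcF

Stepping forward 2 times from cDDc: cDDc → cDD7, then the target.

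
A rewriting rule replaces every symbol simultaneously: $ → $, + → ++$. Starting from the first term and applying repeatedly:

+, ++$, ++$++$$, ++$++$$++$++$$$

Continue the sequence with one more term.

Rewriting the 15 symbols of ++$++$$++$++$$$ one by one yields ++$ ++$ $ ++$ ++$ $ $ ++$ ++$ $ ++$ ++$ $ $ $; concatenated:

++$++$$++$++$$$++$++$$++$++$$$$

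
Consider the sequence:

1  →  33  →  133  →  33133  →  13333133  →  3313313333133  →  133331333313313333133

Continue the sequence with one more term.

3313313333133133331333313313333133

Each term (from the third on) is the two preceding terms concatenated in order: term 3 = 1·33 = 133.
Continuing: 3313313333133 · 133331333313313333133 gives term 8.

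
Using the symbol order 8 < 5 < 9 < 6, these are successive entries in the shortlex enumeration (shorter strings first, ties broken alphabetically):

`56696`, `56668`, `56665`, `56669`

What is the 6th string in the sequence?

98888

Continuing the enumeration 2 steps past 56669: 56669 → 56666 → (answer).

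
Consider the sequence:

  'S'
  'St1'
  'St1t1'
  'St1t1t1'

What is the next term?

St1t1t1t1

Each term is the previous one with t1 appended.
So the next term is St1t1t1·t1.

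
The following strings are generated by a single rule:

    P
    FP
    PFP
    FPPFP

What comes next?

This is a Fibonacci-style word recurrence s(k) = s(k−2)·s(k−1): e.g. P·FP = PFP.
The next term joins PFP and FPPFP.

PFPFPPFP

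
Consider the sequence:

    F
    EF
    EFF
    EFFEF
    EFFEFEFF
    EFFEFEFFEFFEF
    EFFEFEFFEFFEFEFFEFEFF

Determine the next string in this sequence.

Each term (from the third on) is the previous term followed by the one before it: term 3 = EF·F = EFF.
Continuing: EFFEFEFFEFFEFEFFEFEFF · EFFEFEFFEFFEF gives term 8.

EFFEFEFFEFFEFEFFEFEFFEFFEFEFFEFFEF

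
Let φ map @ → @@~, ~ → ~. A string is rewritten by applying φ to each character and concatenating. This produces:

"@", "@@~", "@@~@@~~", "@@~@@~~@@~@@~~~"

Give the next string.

Replace each of the 15 characters of @@~@@~~@@~@@~~~ in place — @@~ @@~ ~ @@~ @@~ ~ ~ @@~ @@~ ~ @@~ @@~ ~ ~ ~ — and concatenate.

@@~@@~~@@~@@~~~@@~@@~~@@~@@~~~~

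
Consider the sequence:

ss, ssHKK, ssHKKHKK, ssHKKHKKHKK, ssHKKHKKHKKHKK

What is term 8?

Every step adds HKK to the end: s(k+1) = s(k)·HKK.
From ssHKKHKKHKKHKK, 3 further steps: ssHKKHKKHKKHKK → ssHKKHKKHKKHKKHKK → ssHKKHKKHKKHKKHKKHKK → (answer).

ssHKKHKKHKKHKKHKKHKKHKK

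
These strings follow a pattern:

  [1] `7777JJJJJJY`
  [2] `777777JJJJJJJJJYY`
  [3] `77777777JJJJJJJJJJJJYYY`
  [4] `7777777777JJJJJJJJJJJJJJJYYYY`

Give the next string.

The n-th term is 2n 7's then 3n J's then n-1 Y's, where the shown terms are n = 2, 3, 4, 5.
At n = 6 the blocks have lengths 12, 18, 5.

777777777777JJJJJJJJJJJJJJJJJJYYYYY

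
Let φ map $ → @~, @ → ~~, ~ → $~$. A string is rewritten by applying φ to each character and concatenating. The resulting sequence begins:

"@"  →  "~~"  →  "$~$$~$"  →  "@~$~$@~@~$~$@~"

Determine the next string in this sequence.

~~$~$@~$~$@~~~$~$~~$~$@~$~$@~~~$~$

Applying the rule to each of the 14 symbols of @~$~$@~@~$~$@~ gives the pieces ~~ $~$ @~ $~$ @~ ~~ $~$ ~~ $~$ @~ $~$ @~ ~~ $~$, which concatenate to the answer.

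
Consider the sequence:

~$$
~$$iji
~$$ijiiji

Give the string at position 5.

Each term is the previous one with iji appended.
From ~$$ijiiji, 2 further steps: ~$$ijiiji → ~$$ijiijiiji → (answer).

~$$ijiijiijiiji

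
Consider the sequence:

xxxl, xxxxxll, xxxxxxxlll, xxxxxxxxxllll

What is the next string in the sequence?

xxxxxxxxxxxlllll

The n-th term is 2n+1 x's then n l's (n = 1, 2, …).
For the next term, n = 5, so the run lengths are 11, 5.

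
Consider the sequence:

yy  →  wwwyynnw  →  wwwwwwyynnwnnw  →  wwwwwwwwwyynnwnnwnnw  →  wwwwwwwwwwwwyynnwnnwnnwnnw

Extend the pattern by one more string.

wwwwwwwwwwwwwwwyynnwnnwnnwnnwnnw

Each term wraps the previous one in www on the left and nnw on the right.
One more step from wwwwwwwwwwwwyynnwnnwnnwnnw gives the answer.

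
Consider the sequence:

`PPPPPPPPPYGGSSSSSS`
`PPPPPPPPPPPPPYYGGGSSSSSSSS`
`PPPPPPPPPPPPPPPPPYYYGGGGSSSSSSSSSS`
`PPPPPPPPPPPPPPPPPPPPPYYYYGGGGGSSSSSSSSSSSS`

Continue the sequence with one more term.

Each string has the form P^{4n+1} Y^{n-1} G^{n} S^{2n+2}, where the shown terms are n = 2, 3, 4, 5.
For the next term, n = 6, so the run lengths are 25, 5, 6, 14.

PPPPPPPPPPPPPPPPPPPPPPPPPYYYYYGGGGGGSSSSSSSSSSSSSS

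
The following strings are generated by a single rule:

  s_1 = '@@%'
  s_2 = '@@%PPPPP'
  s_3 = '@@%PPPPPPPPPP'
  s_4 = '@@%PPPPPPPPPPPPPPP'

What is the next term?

Each term is the previous one with PPPPP appended.
Applying this once more to @@%PPPPPPPPPPPPPPP:

@@%PPPPPPPPPPPPPPPPPPPP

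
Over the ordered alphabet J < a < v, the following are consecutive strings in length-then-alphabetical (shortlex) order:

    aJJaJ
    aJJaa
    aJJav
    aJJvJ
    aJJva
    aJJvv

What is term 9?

Stepping forward 3 times from aJJvv: aJJvv → aJaJJ → aJaJa, then the target.

aJaJv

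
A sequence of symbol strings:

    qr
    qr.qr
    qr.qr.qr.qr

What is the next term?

qr.qr.qr.qr.qr.qr.qr.qr

s(k+1) = s(k)·.·s(k) — each term doubles the last with '.' between the halves.
One more doubling of qr.qr.qr.qr gives the answer.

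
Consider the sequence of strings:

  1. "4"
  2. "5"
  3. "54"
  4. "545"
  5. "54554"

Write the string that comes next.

Each term (from the third on) is the previous term followed by the one before it: term 3 = 5·4 = 54.
Continuing: 54554 · 545 gives term 6.

54554545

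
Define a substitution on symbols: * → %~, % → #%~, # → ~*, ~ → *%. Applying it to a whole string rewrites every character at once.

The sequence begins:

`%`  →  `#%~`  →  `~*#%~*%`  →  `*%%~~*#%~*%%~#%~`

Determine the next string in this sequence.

Rewriting the 16 symbols of *%%~~*#%~*%%~#%~ one by one yields %~ #%~ #%~ *% *% %~ ~* #%~ *% %~ #%~ #%~ *% ~* #%~ *%; concatenated:

%~#%~#%~*%*%%~~*#%~*%%~#%~#%~*%~*#%~*%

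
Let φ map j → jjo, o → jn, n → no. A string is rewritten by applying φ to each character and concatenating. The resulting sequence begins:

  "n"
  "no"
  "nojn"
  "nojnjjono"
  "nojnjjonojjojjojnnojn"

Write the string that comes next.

Rewriting the 21 symbols of nojnjjonojjojjojnnojn one by one yields no jn jjo no jjo jjo jn no jn jjo jjo jn jjo jjo jn jjo no no jn jjo no; concatenated:

nojnjjonojjojjojnnojnjjojjojnjjojjojnjjononojnjjono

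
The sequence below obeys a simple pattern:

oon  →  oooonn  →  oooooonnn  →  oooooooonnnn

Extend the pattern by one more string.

oooooooooonnnnn

The n-th term is 2n o's then n n's (n = 1, 2, …).
At n = 5 the blocks have lengths 10, 5.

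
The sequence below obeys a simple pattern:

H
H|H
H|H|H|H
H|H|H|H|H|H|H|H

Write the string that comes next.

s(k+1) = s(k)·|·s(k) — each term doubles the last with '|' between the halves.
Doubling H|H|H|H|H|H|H|H with '|' between the halves:

H|H|H|H|H|H|H|H|H|H|H|H|H|H|H|H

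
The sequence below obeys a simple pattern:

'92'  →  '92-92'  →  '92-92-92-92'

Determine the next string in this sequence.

92-92-92-92-92-92-92-92

s(k+1) = s(k)·-·s(k) — each term doubles the last with '-' between the halves.
One more doubling of 92-92-92-92 gives the answer.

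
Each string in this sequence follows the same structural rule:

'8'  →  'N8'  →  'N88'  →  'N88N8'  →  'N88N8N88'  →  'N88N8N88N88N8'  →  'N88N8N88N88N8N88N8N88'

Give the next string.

Each term (from the third on) is the previous term followed by the one before it: term 3 = N8·8 = N88.
So term 8 is N88N8N88N88N8N88N8N88·N88N8N88N88N8.

N88N8N88N88N8N88N8N88N88N8N88N88N8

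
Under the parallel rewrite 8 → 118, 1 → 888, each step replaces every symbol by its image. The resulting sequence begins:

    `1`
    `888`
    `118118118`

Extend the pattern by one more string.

Rewriting each symbol of 118118118: 1→888, 1→888, 8→118, 1→888, 1→888, 8→118, 1→888, 1→888, 8→118, which concatenates to 888 888 118 888 888 118 888 888 118.

888888118888888118888888118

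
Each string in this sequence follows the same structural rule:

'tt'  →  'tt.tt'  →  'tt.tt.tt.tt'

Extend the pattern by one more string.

Every step duplicates the string with '.' between the halves.
Doubling tt.tt.tt.tt with '.' between the halves:

tt.tt.tt.tt.tt.tt.tt.tt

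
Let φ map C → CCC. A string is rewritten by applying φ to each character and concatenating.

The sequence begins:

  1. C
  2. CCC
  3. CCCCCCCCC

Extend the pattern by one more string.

CCCCCCCCCCCCCCCCCCCCCCCCCCC

Apply φ to CCCCCCCCC symbol by symbol: C→CCC, C→CCC, C→CCC, C→CCC, C→CCC, C→CCC, C→CCC, C→CCC, C→CCC; joined: CCC CCC CCC CCC CCC CCC CCC CCC CCC.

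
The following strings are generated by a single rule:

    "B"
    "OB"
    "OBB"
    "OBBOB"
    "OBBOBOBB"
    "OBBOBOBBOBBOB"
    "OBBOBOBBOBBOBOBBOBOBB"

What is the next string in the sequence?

OBBOBOBBOBBOBOBBOBOBBOBBOBOBBOBBOB

From term 3 onward, concatenate the last term with the second-to-last: OB·B = OBB, OBB·OB = OBBOB, …
Continuing: OBBOBOBBOBBOBOBBOBOBB · OBBOBOBBOBBOB gives term 8.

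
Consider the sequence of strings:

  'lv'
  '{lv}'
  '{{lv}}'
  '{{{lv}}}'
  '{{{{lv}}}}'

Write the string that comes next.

{{{{{lv}}}}}

s(k+1) = {·s(k)·}, so each term gains { as a prefix and } as a suffix.
One more step from {{{{lv}}}} gives the answer.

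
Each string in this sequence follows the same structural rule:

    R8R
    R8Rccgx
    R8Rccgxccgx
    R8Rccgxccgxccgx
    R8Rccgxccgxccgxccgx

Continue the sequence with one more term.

The strings grow by a fixed suffix ccgx each time.
Applying this once more to R8Rccgxccgxccgxccgx:

R8Rccgxccgxccgxccgxccgx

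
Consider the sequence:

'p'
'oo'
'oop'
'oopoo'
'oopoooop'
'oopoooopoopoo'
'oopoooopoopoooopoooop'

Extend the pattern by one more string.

oopoooopoopoooopoooopoopoooopoopoo

Each term (from the third on) is the previous term followed by the one before it: term 3 = oo·p = oop.
Continuing: oopoooopoopoooopoooop · oopoooopoopoo gives term 8.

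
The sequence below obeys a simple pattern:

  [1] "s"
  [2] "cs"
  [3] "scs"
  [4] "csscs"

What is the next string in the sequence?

From term 3 onward, concatenate the second-to-last term with the last: s·cs = scs, cs·scs = csscs, …
So term 5 is scs·csscs.

scscsscs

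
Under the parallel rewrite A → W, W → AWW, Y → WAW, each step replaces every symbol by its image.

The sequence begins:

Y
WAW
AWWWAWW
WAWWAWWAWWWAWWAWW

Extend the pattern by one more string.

Rewriting the 17 symbols of WAWWAWWAWWWAWWAWW one by one yields AWW W AWW AWW W AWW AWW W AWW AWW AWW W AWW AWW W AWW AWW; concatenated:

AWWWAWWAWWWAWWAWWWAWWAWWAWWWAWWAWWWAWWAWW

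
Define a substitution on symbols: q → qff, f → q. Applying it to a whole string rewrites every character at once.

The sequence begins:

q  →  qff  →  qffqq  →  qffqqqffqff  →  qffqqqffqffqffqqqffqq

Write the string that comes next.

qffqqqffqffqffqqqffqqqffqqqffqffqffqqqffqff

Replace each of the 21 characters of qffqqqffqffqffqqqffqq in place — qff q q qff qff qff q q qff q q qff q q qff qff qff q q qff qff — and concatenate.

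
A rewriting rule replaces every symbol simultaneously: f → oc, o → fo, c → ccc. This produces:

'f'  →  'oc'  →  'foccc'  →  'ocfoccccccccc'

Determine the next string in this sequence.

focccocfoccccccccccccccccccccccccccc

Applying the rule to each of the 13 symbols of ocfoccccccccc gives the pieces fo ccc oc fo ccc ccc ccc ccc ccc ccc ccc ccc ccc, which concatenate to the answer.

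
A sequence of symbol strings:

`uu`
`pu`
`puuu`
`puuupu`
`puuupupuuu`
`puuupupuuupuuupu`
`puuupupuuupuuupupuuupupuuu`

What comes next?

puuupupuuupuuupupuuupupuuupuuupupuuupuuupu

This is a Fibonacci-style word recurrence s(k) = s(k−1)·s(k−2): e.g. pu·uu = puuu.
Continuing: puuupupuuupuuupupuuupupuuu · puuupupuuupuuupu gives term 8.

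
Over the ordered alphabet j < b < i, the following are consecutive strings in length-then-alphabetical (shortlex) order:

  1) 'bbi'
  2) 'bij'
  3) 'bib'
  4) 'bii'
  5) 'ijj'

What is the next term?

Find the rightmost character of ijj below i, bump it to the next letter, and reset everything to its right to j.

ijb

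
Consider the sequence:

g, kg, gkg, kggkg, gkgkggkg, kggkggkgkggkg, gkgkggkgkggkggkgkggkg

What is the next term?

From term 3 onward, concatenate the second-to-last term with the last: g·kg = gkg, kg·gkg = kggkg, …
The next term joins kggkggkgkggkg and gkgkggkgkggkggkgkggkg.

kggkggkgkggkggkgkggkgkggkggkgkggkg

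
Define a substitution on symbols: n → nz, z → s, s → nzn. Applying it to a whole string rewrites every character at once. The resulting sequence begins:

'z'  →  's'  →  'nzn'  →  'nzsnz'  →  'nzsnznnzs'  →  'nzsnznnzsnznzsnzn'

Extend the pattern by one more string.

Rewriting the 17 symbols of nzsnznnzsnznzsnzn one by one yields nz s nzn nz s nz nz s nzn nz s nz s nzn nz s nz; concatenated:

nzsnznnzsnznzsnznnzsnzsnznnzsnz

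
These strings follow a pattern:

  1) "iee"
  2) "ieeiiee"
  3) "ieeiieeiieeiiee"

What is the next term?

ieeiieeiieeiieeiieeiieeiieeiiee

Each string is two copies of the previous one joined by 'i'.
One more doubling of ieeiieeiieeiiee gives the answer.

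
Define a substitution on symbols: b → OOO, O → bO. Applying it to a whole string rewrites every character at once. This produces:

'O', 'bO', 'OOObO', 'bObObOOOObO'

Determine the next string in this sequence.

OOObOOOObOOOObObObObOOOObO

Apply φ to bObObOOOObO symbol by symbol: b→OOO, O→bO, b→OOO, O→bO, b→OOO, O→bO, O→bO, O→bO, O→bO, b→OOO, O→bO; joined: OOO bO OOO bO OOO bO bO bO bO OOO bO.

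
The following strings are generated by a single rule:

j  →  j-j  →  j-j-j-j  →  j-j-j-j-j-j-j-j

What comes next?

s(k+1) = s(k)·-·s(k) — each term doubles the last with '-' between the halves.
So the next term is two copies of j-j-j-j-j-j-j-j with '-' between the halves.

j-j-j-j-j-j-j-j-j-j-j-j-j-j-j-j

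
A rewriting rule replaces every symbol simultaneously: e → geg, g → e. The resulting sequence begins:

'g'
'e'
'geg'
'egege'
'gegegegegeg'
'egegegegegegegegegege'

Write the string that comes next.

Replace each of the 21 characters of egegegegegegegegegege in place — geg e geg e geg e geg e geg e geg e geg e geg e geg e geg e geg — and concatenate.

gegegegegegegegegegegegegegegegegegegegegeg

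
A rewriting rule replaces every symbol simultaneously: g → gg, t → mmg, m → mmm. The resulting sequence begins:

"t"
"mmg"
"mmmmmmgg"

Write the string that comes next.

Apply φ to mmmmmmgg symbol by symbol: m→mmm, m→mmm, m→mmm, m→mmm, m→mmm, m→mmm, g→gg, g→gg; joined: mmm mmm mmm mmm mmm mmm gg gg.

mmmmmmmmmmmmmmmmmmgggg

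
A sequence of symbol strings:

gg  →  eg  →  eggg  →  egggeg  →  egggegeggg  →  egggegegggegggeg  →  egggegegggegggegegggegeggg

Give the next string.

From term 3 onward, concatenate the last term with the second-to-last: eg·gg = eggg, eggg·eg = egggeg, …
The next term joins egggegegggegggegegggegeggg and egggegegggegggeg.

egggegegggegggegegggegegggegggegegggegggeg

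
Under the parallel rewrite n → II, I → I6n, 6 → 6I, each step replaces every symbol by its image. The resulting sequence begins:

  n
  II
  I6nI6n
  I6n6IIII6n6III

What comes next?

Replace each of the 14 characters of I6n6IIII6n6III in place — I6n 6I II 6I I6n I6n I6n I6n 6I II 6I I6n I6n I6n — and concatenate.

I6n6III6II6nI6nI6nI6n6III6II6nI6nI6n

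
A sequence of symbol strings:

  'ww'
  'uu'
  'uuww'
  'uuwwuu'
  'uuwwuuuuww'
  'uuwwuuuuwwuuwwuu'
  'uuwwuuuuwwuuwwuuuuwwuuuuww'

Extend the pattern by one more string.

uuwwuuuuwwuuwwuuuuwwuuuuwwuuwwuuuuwwuuwwuu

This is a Fibonacci-style word recurrence s(k) = s(k−1)·s(k−2): e.g. uu·ww = uuww.
Continuing: uuwwuuuuwwuuwwuuuuwwuuuuww · uuwwuuuuwwuuwwuu gives term 8.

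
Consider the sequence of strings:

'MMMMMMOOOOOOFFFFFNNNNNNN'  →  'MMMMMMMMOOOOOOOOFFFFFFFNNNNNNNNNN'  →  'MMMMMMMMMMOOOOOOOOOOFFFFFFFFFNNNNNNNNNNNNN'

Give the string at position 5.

MMMMMMMMMMMMMMOOOOOOOOOOOOOOFFFFFFFFFFFFFNNNNNNNNNNNNNNNNNNN

The n-th term is 2n+2 M's then 2n+2 O's then 2n+1 F's then 3n+1 N's, where the shown terms are n = 2, 3, 4.
Setting n = 6 gives 14, 14, 13, 19 characters in each block.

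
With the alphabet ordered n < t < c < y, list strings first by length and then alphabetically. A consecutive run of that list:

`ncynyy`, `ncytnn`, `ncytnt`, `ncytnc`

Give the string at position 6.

ncyttn

Advancing 2 positions from ncytnc through ncytnc → ncytny reaches term 6.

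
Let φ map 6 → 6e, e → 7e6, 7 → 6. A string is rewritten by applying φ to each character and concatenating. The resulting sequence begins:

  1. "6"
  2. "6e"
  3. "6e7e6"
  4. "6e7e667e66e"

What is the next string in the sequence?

Expanding 6e7e667e66e: 6→6e, e→7e6, 7→6, e→7e6, 6→6e, 6→6e, 7→6, e→7e6, 6→6e, 6→6e, e→7e6. Concatenated: 6e 7e6 6 7e6 6e 6e 6 7e6 6e 6e 7e6.

6e7e667e66e6e67e66e6e7e6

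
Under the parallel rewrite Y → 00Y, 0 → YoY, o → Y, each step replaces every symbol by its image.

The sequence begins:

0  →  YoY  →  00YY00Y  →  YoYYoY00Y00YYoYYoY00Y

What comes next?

00YY00Y00YY00YYoYYoY00YYoYYoY00Y00YY00Y00YY00YYoYYoY00Y

φ(YoYYoY00Y00YYoYYoY00Y) expands symbol-by-symbol to 00Y Y 00Y 00Y Y 00Y YoY YoY 00Y YoY YoY 00Y 00Y Y 00Y 00Y Y 00Y YoY YoY 00Y; joining the 21 pieces gives the next term.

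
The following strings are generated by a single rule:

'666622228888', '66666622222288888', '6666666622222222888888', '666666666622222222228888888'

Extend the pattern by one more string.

The n-th term is 2n 6's then 2n 2's then n+2 8's, where the shown terms are n = 2, 3, 4, 5.
At n = 6 the blocks have lengths 12, 12, 8.

66666666666622222222222288888888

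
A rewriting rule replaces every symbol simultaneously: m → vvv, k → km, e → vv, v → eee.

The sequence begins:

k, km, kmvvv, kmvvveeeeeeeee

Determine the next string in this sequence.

Rewriting the 14 symbols of kmvvveeeeeeeee one by one yields km vvv eee eee eee vv vv vv vv vv vv vv vv vv; concatenated:

kmvvveeeeeeeeevvvvvvvvvvvvvvvvvv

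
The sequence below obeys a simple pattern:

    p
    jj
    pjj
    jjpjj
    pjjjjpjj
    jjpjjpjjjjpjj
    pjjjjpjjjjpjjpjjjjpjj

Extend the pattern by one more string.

Each term (from the third on) is the two preceding terms concatenated in order: term 3 = p·jj = pjj.
The next term joins jjpjjpjjjjpjj and pjjjjpjjjjpjjpjjjjpjj.

jjpjjpjjjjpjjpjjjjpjjjjpjjpjjjjpjj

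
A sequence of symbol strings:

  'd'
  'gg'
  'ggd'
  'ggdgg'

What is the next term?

ggdggggd

From term 3 onward, concatenate the last term with the second-to-last: gg·d = ggd, ggd·gg = ggdgg, …
So term 5 is ggdgg·ggd.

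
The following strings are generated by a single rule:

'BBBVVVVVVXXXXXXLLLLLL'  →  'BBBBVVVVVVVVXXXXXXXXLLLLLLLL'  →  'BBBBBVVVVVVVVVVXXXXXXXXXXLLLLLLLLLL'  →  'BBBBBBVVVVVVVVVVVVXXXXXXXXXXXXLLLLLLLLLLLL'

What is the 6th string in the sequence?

BBBBBBBBVVVVVVVVVVVVVVVVXXXXXXXXXXXXXXXXLLLLLLLLLLLLLLLL

Reading off run lengths: B runs 3, 4, 5, 6; V runs 6, 8, 10, 12; X runs 6, 8, 10, 12; L runs 6, 8, 10, 12 — each is linear in n, where the shown terms are n = 3, 4, 5, 6.
Setting n = 8 gives 8, 16, 16, 16 characters in each block.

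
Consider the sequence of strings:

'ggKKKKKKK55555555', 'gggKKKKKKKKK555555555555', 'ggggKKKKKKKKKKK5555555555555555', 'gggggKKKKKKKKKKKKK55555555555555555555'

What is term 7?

Each string has the form g^{n} K^{2n+3} 5^{4n}, where the shown terms are n = 2, 3, 4, 5.
For term 7, n = 8, so the run lengths are 8, 19, 32.

ggggggggKKKKKKKKKKKKKKKKKKK55555555555555555555555555555555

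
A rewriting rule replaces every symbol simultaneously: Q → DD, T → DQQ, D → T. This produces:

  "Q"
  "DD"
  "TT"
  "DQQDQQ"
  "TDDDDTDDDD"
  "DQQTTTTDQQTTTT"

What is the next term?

TDDDDDQQDQQDQQDQQTDDDDDQQDQQDQQDQQ

Applying the rule to each of the 14 symbols of DQQTTTTDQQTTTT gives the pieces T DD DD DQQ DQQ DQQ DQQ T DD DD DQQ DQQ DQQ DQQ, which concatenate to the answer.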